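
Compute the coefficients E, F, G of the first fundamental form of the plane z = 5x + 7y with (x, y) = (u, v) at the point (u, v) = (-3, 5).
E = 26;  F = 35;  G = 50

Partials: r_u = (1, 0, 5), r_v = (0, 1, 7). As functions of (u, v):
  E = r_u · r_u = 26,
  F = r_u · r_v = 35,
  G = r_v · r_v = 50.
Evaluating at (u, v) = (-3, 5): E = 26, F = 35, G = 50.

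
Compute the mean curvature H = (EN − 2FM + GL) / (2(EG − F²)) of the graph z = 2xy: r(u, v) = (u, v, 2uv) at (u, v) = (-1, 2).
H = 16*sqrt(21)/441

With E = 4*v^2 + 1, F = 4*u*v, G = 4*u^2 + 1, L = 0, M = 2/sqrt(4*u^2 + 4*v^2 + 1), N = 0, assemble
  H = (EN − 2FM + GL) / (2(EG − F²)) = -8*u*v/(4*u^2 + 4*v^2 + 1)^(3/2).
At (u, v) = (-1, 2): H = 16*sqrt(21)/441.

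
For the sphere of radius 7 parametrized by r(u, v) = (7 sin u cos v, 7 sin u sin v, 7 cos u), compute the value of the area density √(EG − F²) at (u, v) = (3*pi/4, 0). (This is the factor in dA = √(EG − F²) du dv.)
√(EG − F²)|_{(3*pi/4, 0)} = 49*sqrt(2)/2

E = 49, F = 0, G = 49*sin(u)^2, so EG − F² = 2401*sin(u)^2. Taking the positive square root: √(EG − F²) = 49*Abs(sin(u)). At (u, v) = (3*pi/4, 0): 49*sqrt(2)/2.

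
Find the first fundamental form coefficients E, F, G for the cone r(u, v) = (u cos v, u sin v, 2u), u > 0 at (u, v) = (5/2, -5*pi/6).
E = 5;  F = 0;  G = 25/4

Partials: r_u = (cos(v), sin(v), 2), r_v = (-u*sin(v), u*cos(v), 0). As functions of (u, v):
  E = r_u · r_u = 5,
  F = r_u · r_v = 0,
  G = r_v · r_v = u^2.
Evaluating at (u, v) = (5/2, -5*pi/6): E = 5, F = 0, G = 25/4.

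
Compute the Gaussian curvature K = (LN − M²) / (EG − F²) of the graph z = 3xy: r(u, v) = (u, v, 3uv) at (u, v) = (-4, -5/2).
K = -144/648025

Coefficients of the first fundamental form: E = 9*v^2 + 1, F = 9*u*v, G = 9*u^2 + 1.
Coefficients of the second fundamental form: L = 0, M = 3/sqrt(9*u^2 + 9*v^2 + 1), N = 0.
Assemble K = (LN − M²)/(EG − F²) = -9/(81*u^4 + 162*u^2*v^2 + 18*u^2 + 81*v^4 + 18*v^2 + 1). At (u, v) = (-4, -5/2): K = -144/648025.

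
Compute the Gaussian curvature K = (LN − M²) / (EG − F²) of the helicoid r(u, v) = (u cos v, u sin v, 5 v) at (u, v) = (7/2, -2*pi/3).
K = -400/22201

Coefficients of the first fundamental form: E = 1, F = 0, G = u^2 + 25.
Coefficients of the second fundamental form: L = 0, M = -5/sqrt(u^2 + 25), N = 0.
Assemble K = (LN − M²)/(EG − F²) = -25/(u^2 + 25)^2. At (u, v) = (7/2, -2*pi/3): K = -400/22201.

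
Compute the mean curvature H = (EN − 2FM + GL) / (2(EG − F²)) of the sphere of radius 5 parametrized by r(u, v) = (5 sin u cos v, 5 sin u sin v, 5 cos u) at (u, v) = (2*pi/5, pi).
H = -1/5

With E = 25, F = 0, G = 25*sin(u)^2, L = -5*sin(u)/Abs(sin(u)), M = 0, N = -5*sin(u)^3/Abs(sin(u)), assemble
  H = (EN − 2FM + GL) / (2(EG − F²)) = -sin(u)/(5*Abs(sin(u))).
At (u, v) = (2*pi/5, pi): H = -1/5.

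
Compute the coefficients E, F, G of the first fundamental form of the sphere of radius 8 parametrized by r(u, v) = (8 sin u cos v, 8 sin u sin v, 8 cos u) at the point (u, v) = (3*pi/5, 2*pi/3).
E = 64;  F = 0;  G = 8*sqrt(5) + 40

Partials: r_u = (8*cos(u)*cos(v), 8*sin(v)*cos(u), -8*sin(u)), r_v = (-8*sin(u)*sin(v), 8*sin(u)*cos(v), 0). As functions of (u, v):
  E = r_u · r_u = 64,
  F = r_u · r_v = 0,
  G = r_v · r_v = 64*sin(u)^2.
Evaluating at (u, v) = (3*pi/5, 2*pi/3): E = 64, F = 0, G = 8*sqrt(5) + 40.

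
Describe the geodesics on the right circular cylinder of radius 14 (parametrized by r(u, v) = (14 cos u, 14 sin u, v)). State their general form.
The cylinder is flat (K = 0) and locally isometric to the plane via the development (u, v) ↦ (14 u, v). Geodesics are the pre-images of straight lines: circles (v constant), vertical lines (u constant), and helices (v = c · u + d) for constants c, d.

A right cylinder has E = 14², F = 0, G = 1, so EG − F² = 14², and L = −14, M = N = 0, giving K = (LN − M²)/(EG − F²) = 0 everywhere. A flat surface is locally isometric to the Euclidean plane via the map (u, v) ↦ (14 u, v). Straight lines in the (x̃, ỹ) plane pull back to: (a) horizontal circles (v = const), (b) vertical generators (u = const), and (c) helices (14 u tan θ = v, i.e. v = c · u + d).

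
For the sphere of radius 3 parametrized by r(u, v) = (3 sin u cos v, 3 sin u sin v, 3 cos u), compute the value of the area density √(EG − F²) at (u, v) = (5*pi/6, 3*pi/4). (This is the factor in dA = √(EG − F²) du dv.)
√(EG − F²)|_{(5*pi/6, 3*pi/4)} = 9/2

E = 9, F = 0, G = 9*sin(u)^2, so EG − F² = 81*sin(u)^2. Taking the positive square root: √(EG − F²) = 9*Abs(sin(u)). At (u, v) = (5*pi/6, 3*pi/4): 9/2.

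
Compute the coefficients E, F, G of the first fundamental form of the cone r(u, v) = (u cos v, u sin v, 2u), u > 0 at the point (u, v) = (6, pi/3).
E = 5;  F = 0;  G = 36

Partials: r_u = (cos(v), sin(v), 2), r_v = (-u*sin(v), u*cos(v), 0). As functions of (u, v):
  E = r_u · r_u = 5,
  F = r_u · r_v = 0,
  G = r_v · r_v = u^2.
Evaluating at (u, v) = (6, pi/3): E = 5, F = 0, G = 36.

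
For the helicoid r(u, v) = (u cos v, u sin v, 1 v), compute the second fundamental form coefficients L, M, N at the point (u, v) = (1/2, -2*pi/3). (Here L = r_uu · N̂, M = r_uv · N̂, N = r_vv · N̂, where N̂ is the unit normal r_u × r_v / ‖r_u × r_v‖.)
L = 0;  M = -2*sqrt(5)/5;  N = 0

Compute the unit normal N̂(u, v) = (sin(v)/sqrt(u^2 + 1), -cos(v)/sqrt(u^2 + 1), u/sqrt(u^2 + 1)), and the second partials r_uu, r_uv, r_vv. Take dot products:
  L(u, v) = r_uu · N̂ = 0,
  M(u, v) = r_uv · N̂ = -1/sqrt(u^2 + 1),
  N(u, v) = r_vv · N̂ = 0.
Evaluating at (u, v) = (1/2, -2*pi/3):
  L = 0, M = -2*sqrt(5)/5, N = 0.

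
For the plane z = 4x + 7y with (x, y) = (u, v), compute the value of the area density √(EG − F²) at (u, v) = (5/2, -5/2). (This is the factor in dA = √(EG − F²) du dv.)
√(EG − F²)|_{(5/2, -5/2)} = sqrt(66)

E = 17, F = 28, G = 50, so EG − F² = 66. Taking the positive square root: √(EG − F²) = sqrt(66). At (u, v) = (5/2, -5/2): sqrt(66).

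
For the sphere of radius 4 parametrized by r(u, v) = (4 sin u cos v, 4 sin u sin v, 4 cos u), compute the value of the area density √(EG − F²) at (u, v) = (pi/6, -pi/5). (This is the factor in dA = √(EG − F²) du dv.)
√(EG − F²)|_{(pi/6, -pi/5)} = 8

E = 16, F = 0, G = 16*sin(u)^2, so EG − F² = 256*sin(u)^2. Taking the positive square root: √(EG − F²) = 16*Abs(sin(u)). At (u, v) = (pi/6, -pi/5): 8.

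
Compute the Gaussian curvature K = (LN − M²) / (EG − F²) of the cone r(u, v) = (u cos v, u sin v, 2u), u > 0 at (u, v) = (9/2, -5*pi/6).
K = 0

Coefficients of the first fundamental form: E = 5, F = 0, G = u^2.
Coefficients of the second fundamental form: L = 0, M = 0, N = 2*sqrt(5)*u^2/(5*Abs(u)).
Assemble K = (LN − M²)/(EG − F²) = 0. At (u, v) = (9/2, -5*pi/6): K = 0.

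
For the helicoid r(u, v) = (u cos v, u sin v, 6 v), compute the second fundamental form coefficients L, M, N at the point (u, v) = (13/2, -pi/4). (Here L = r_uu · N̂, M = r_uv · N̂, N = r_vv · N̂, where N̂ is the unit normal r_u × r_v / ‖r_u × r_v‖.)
L = 0;  M = -12*sqrt(313)/313;  N = 0

Compute the unit normal N̂(u, v) = (6*sin(v)/sqrt(u^2 + 36), -6*cos(v)/sqrt(u^2 + 36), u/sqrt(u^2 + 36)), and the second partials r_uu, r_uv, r_vv. Take dot products:
  L(u, v) = r_uu · N̂ = 0,
  M(u, v) = r_uv · N̂ = -6/sqrt(u^2 + 36),
  N(u, v) = r_vv · N̂ = 0.
Evaluating at (u, v) = (13/2, -pi/4):
  L = 0, M = -12*sqrt(313)/313, N = 0.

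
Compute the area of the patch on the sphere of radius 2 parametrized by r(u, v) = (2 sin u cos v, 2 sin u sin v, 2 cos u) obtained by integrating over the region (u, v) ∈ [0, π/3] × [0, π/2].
Area = pi

Area = ∫∫ √(EG − F²) du dv with √(EG − F²) = 4*Abs(sin(u)). Integrating over [0, π/3] × [0, π/2] gives pi.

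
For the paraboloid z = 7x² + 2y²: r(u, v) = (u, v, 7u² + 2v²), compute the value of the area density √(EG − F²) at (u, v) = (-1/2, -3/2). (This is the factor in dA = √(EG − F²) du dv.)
√(EG − F²)|_{(-1/2, -3/2)} = sqrt(86)

E = 196*u^2 + 1, F = 56*u*v, G = 16*v^2 + 1, so EG − F² = 196*u^2 + 16*v^2 + 1. Taking the positive square root: √(EG − F²) = sqrt(196*u^2 + 16*v^2 + 1). At (u, v) = (-1/2, -3/2): sqrt(86).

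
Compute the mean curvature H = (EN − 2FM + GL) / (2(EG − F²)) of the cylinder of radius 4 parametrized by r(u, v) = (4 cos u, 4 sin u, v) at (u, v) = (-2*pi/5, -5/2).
H = -1/8

With E = 16, F = 0, G = 1, L = -4, M = 0, N = 0, assemble
  H = (EN − 2FM + GL) / (2(EG − F²)) = -1/8.
At (u, v) = (-2*pi/5, -5/2): H = -1/8.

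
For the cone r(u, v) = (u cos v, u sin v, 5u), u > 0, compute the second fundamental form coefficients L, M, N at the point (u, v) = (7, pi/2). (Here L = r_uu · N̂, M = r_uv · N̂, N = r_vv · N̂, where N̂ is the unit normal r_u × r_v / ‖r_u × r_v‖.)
L = 0;  M = 0;  N = 35*sqrt(26)/26

Compute the unit normal N̂(u, v) = (-5*sqrt(26)*u*cos(v)/(26*Abs(u)), -5*sqrt(26)*u*sin(v)/(26*Abs(u)), sqrt(26)*u/(26*Abs(u))), and the second partials r_uu, r_uv, r_vv. Take dot products:
  L(u, v) = r_uu · N̂ = 0,
  M(u, v) = r_uv · N̂ = 0,
  N(u, v) = r_vv · N̂ = 5*sqrt(26)*u^2/(26*Abs(u)).
Evaluating at (u, v) = (7, pi/2):
  L = 0, M = 0, N = 35*sqrt(26)/26.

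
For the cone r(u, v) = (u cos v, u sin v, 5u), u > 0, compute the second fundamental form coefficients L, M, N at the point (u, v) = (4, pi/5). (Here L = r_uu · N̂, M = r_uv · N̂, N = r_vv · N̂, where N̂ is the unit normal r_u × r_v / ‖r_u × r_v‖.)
L = 0;  M = 0;  N = 10*sqrt(26)/13

Compute the unit normal N̂(u, v) = (-5*sqrt(26)*u*cos(v)/(26*Abs(u)), -5*sqrt(26)*u*sin(v)/(26*Abs(u)), sqrt(26)*u/(26*Abs(u))), and the second partials r_uu, r_uv, r_vv. Take dot products:
  L(u, v) = r_uu · N̂ = 0,
  M(u, v) = r_uv · N̂ = 0,
  N(u, v) = r_vv · N̂ = 5*sqrt(26)*u^2/(26*Abs(u)).
Evaluating at (u, v) = (4, pi/5):
  L = 0, M = 0, N = 10*sqrt(26)/13.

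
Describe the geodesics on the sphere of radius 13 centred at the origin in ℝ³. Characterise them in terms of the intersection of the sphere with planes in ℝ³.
Geodesics on the sphere of radius 13 are great circles — circles of radius 13 obtained as the intersection of the sphere with planes through the origin (the centre of the sphere).

A curve α(t) of nonzero constant speed on the sphere of radius 13 is a geodesic iff its acceleration α̈ is everywhere normal to the surface, i.e. parallel to the radial vector α(t). Then d/dt(α × α̇) = α̇ × α̇ + α × α̈ = 0, so α × α̇ is a constant vector n ≠ 0 and α(t) · n = 0 for all t: α lies in the plane through the origin with normal n. The intersection of that plane with the sphere is a circle of radius 13 (a great circle). Conversely, a great circle traversed at constant speed has centripetal acceleration pointing at the origin, hence normal to the sphere, so every great circle is a geodesic.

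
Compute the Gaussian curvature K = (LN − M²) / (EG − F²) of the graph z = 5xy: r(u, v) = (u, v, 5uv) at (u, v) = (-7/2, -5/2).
K = -100/859329

Coefficients of the first fundamental form: E = 25*v^2 + 1, F = 25*u*v, G = 25*u^2 + 1.
Coefficients of the second fundamental form: L = 0, M = 5/sqrt(25*u^2 + 25*v^2 + 1), N = 0.
Assemble K = (LN − M²)/(EG − F²) = -25/(625*u^4 + 1250*u^2*v^2 + 50*u^2 + 625*v^4 + 50*v^2 + 1). At (u, v) = (-7/2, -5/2): K = -100/859329.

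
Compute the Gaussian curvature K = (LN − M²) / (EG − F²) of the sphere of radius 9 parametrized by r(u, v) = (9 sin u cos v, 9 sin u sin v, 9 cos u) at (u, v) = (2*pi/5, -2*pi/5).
K = 1/81

Coefficients of the first fundamental form: E = 81, F = 0, G = 81*sin(u)^2.
Coefficients of the second fundamental form: L = -9*sin(u)/Abs(sin(u)), M = 0, N = -9*sin(u)^3/Abs(sin(u)).
Assemble K = (LN − M²)/(EG − F²) = 1/81. At (u, v) = (2*pi/5, -2*pi/5): K = 1/81.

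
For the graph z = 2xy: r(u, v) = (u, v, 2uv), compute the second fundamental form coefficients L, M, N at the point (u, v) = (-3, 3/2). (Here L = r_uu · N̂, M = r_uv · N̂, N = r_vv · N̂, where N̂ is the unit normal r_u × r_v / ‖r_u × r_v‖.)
L = 0;  M = sqrt(46)/23;  N = 0

Compute the unit normal N̂(u, v) = (-2*v/sqrt(4*u^2 + 4*v^2 + 1), -2*u/sqrt(4*u^2 + 4*v^2 + 1), 1/sqrt(4*u^2 + 4*v^2 + 1)), and the second partials r_uu, r_uv, r_vv. Take dot products:
  L(u, v) = r_uu · N̂ = 0,
  M(u, v) = r_uv · N̂ = 2/sqrt(4*u^2 + 4*v^2 + 1),
  N(u, v) = r_vv · N̂ = 0.
Evaluating at (u, v) = (-3, 3/2):
  L = 0, M = sqrt(46)/23, N = 0.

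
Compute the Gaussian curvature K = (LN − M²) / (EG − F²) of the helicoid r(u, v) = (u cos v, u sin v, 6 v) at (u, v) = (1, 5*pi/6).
K = -36/1369

Coefficients of the first fundamental form: E = 1, F = 0, G = u^2 + 36.
Coefficients of the second fundamental form: L = 0, M = -6/sqrt(u^2 + 36), N = 0.
Assemble K = (LN − M²)/(EG − F²) = -36/(u^2 + 36)^2. At (u, v) = (1, 5*pi/6): K = -36/1369.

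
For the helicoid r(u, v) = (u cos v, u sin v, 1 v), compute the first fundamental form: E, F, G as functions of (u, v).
E = 1;  F = 0;  G = u^2 + 1

Compute partials: r_u = (cos(v), sin(v), 0), r_v = (-u*sin(v), u*cos(v), 1). Then
  E = r_u · r_u = 1,
  F = r_u · r_v = 0,
  G = r_v · r_v = u^2 + 1.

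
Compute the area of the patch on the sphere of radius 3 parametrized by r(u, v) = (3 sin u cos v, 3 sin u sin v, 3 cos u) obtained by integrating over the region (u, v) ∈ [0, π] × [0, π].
Area = 18*pi

Area = ∫∫ √(EG − F²) du dv with √(EG − F²) = 9*Abs(sin(u)). Integrating over [0, π] × [0, π] gives 18*pi.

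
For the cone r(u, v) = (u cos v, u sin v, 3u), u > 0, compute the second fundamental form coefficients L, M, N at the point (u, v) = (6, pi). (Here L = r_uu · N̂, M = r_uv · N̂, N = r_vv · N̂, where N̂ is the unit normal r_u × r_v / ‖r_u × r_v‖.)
L = 0;  M = 0;  N = 9*sqrt(10)/5

Compute the unit normal N̂(u, v) = (-3*sqrt(10)*u*cos(v)/(10*Abs(u)), -3*sqrt(10)*u*sin(v)/(10*Abs(u)), sqrt(10)*u/(10*Abs(u))), and the second partials r_uu, r_uv, r_vv. Take dot products:
  L(u, v) = r_uu · N̂ = 0,
  M(u, v) = r_uv · N̂ = 0,
  N(u, v) = r_vv · N̂ = 3*sqrt(10)*u^2/(10*Abs(u)).
Evaluating at (u, v) = (6, pi):
  L = 0, M = 0, N = 9*sqrt(10)/5.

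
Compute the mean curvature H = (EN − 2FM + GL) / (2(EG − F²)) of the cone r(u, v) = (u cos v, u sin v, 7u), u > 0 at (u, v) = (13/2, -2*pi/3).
H = 7*sqrt(2)/130

With E = 50, F = 0, G = u^2, L = 0, M = 0, N = 7*sqrt(2)*u^2/(10*Abs(u)), assemble
  H = (EN − 2FM + GL) / (2(EG − F²)) = 7*sqrt(2)/(20*Abs(u)).
At (u, v) = (13/2, -2*pi/3): H = 7*sqrt(2)/130.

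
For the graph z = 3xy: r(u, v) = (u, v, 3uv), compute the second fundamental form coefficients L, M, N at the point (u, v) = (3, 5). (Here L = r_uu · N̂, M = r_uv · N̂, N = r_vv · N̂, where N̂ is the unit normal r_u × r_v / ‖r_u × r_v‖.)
L = 0;  M = 3*sqrt(307)/307;  N = 0

Compute the unit normal N̂(u, v) = (-3*v/sqrt(9*u^2 + 9*v^2 + 1), -3*u/sqrt(9*u^2 + 9*v^2 + 1), 1/sqrt(9*u^2 + 9*v^2 + 1)), and the second partials r_uu, r_uv, r_vv. Take dot products:
  L(u, v) = r_uu · N̂ = 0,
  M(u, v) = r_uv · N̂ = 3/sqrt(9*u^2 + 9*v^2 + 1),
  N(u, v) = r_vv · N̂ = 0.
Evaluating at (u, v) = (3, 5):
  L = 0, M = 3*sqrt(307)/307, N = 0.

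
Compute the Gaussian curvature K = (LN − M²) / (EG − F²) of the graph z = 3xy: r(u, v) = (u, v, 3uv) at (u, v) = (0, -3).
K = -9/6724

Coefficients of the first fundamental form: E = 9*v^2 + 1, F = 9*u*v, G = 9*u^2 + 1.
Coefficients of the second fundamental form: L = 0, M = 3/sqrt(9*u^2 + 9*v^2 + 1), N = 0.
Assemble K = (LN − M²)/(EG − F²) = -9/(81*u^4 + 162*u^2*v^2 + 18*u^2 + 81*v^4 + 18*v^2 + 1). At (u, v) = (0, -3): K = -9/6724.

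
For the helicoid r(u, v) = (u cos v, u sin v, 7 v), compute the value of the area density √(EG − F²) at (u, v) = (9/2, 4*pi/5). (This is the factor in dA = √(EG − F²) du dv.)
√(EG − F²)|_{(9/2, 4*pi/5)} = sqrt(277)/2

E = 1, F = 0, G = u^2 + 49, so EG − F² = u^2 + 49. Taking the positive square root: √(EG − F²) = sqrt(u^2 + 49). At (u, v) = (9/2, 4*pi/5): sqrt(277)/2.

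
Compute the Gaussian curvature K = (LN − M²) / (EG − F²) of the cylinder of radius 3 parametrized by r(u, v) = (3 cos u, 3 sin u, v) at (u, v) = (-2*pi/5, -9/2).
K = 0

Coefficients of the first fundamental form: E = 9, F = 0, G = 1.
Coefficients of the second fundamental form: L = -3, M = 0, N = 0.
Assemble K = (LN − M²)/(EG − F²) = 0. At (u, v) = (-2*pi/5, -9/2): K = 0.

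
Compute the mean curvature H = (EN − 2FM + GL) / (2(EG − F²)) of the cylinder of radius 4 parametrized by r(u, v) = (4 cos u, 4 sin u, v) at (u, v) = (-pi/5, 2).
H = -1/8

With E = 16, F = 0, G = 1, L = -4, M = 0, N = 0, assemble
  H = (EN − 2FM + GL) / (2(EG − F²)) = -1/8.
At (u, v) = (-pi/5, 2): H = -1/8.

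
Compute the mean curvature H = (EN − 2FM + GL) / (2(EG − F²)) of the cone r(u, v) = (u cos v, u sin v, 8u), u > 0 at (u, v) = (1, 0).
H = 4*sqrt(65)/65

With E = 65, F = 0, G = u^2, L = 0, M = 0, N = 8*sqrt(65)*u^2/(65*Abs(u)), assemble
  H = (EN − 2FM + GL) / (2(EG − F²)) = 4*sqrt(65)/(65*Abs(u)).
At (u, v) = (1, 0): H = 4*sqrt(65)/65.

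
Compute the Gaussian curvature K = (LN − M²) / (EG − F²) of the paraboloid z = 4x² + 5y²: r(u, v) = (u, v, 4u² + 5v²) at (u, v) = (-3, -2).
K = 80/954529

Coefficients of the first fundamental form: E = 64*u^2 + 1, F = 80*u*v, G = 100*v^2 + 1.
Coefficients of the second fundamental form: L = 8/sqrt(64*u^2 + 100*v^2 + 1), M = 0, N = 10/sqrt(64*u^2 + 100*v^2 + 1).
Assemble K = (LN − M²)/(EG − F²) = 80/(4096*u^4 + 12800*u^2*v^2 + 128*u^2 + 10000*v^4 + 200*v^2 + 1). At (u, v) = (-3, -2): K = 80/954529.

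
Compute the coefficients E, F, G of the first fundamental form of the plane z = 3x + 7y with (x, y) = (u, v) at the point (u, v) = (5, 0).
E = 10;  F = 21;  G = 50

Partials: r_u = (1, 0, 3), r_v = (0, 1, 7). As functions of (u, v):
  E = r_u · r_u = 10,
  F = r_u · r_v = 21,
  G = r_v · r_v = 50.
Evaluating at (u, v) = (5, 0): E = 10, F = 21, G = 50.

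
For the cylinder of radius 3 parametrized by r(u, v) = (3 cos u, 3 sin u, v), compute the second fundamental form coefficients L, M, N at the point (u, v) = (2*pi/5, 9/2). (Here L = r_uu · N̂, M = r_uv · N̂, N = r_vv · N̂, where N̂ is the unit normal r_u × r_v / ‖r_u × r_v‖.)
L = -3;  M = 0;  N = 0

Compute the unit normal N̂(u, v) = (cos(u), sin(u), 0), and the second partials r_uu, r_uv, r_vv. Take dot products:
  L(u, v) = r_uu · N̂ = -3,
  M(u, v) = r_uv · N̂ = 0,
  N(u, v) = r_vv · N̂ = 0.
Evaluating at (u, v) = (2*pi/5, 9/2):
  L = -3, M = 0, N = 0.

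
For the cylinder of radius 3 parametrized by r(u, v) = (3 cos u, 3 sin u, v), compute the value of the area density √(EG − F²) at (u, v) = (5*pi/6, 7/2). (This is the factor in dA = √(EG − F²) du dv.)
√(EG − F²)|_{(5*pi/6, 7/2)} = 3

E = 9, F = 0, G = 1, so EG − F² = 9. Taking the positive square root: √(EG − F²) = 3. At (u, v) = (5*pi/6, 7/2): 3.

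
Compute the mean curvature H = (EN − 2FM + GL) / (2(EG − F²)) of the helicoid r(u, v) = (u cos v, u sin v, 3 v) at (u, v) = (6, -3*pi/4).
H = 0

With E = 1, F = 0, G = u^2 + 9, L = 0, M = -3/sqrt(u^2 + 9), N = 0, assemble
  H = (EN − 2FM + GL) / (2(EG − F²)) = 0.
At (u, v) = (6, -3*pi/4): H = 0.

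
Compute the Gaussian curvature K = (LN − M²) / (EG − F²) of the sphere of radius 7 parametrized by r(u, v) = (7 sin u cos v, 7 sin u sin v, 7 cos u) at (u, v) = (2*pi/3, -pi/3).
K = 1/49

Coefficients of the first fundamental form: E = 49, F = 0, G = 49*sin(u)^2.
Coefficients of the second fundamental form: L = -7*sin(u)/Abs(sin(u)), M = 0, N = -7*sin(u)^3/Abs(sin(u)).
Assemble K = (LN − M²)/(EG − F²) = 1/49. At (u, v) = (2*pi/3, -pi/3): K = 1/49.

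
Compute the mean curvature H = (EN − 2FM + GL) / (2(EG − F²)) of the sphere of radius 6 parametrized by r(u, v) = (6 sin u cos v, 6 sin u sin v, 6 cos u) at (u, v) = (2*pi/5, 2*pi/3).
H = -1/6

With E = 36, F = 0, G = 36*sin(u)^2, L = -6*sin(u)/Abs(sin(u)), M = 0, N = -6*sin(u)^3/Abs(sin(u)), assemble
  H = (EN − 2FM + GL) / (2(EG − F²)) = -sin(u)/(6*Abs(sin(u))).
At (u, v) = (2*pi/5, 2*pi/3): H = -1/6.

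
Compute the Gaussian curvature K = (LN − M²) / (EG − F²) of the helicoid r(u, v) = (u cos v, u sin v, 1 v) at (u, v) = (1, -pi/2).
K = -1/4

Coefficients of the first fundamental form: E = 1, F = 0, G = u^2 + 1.
Coefficients of the second fundamental form: L = 0, M = -1/sqrt(u^2 + 1), N = 0.
Assemble K = (LN − M²)/(EG − F²) = -1/(u^2 + 1)^2. At (u, v) = (1, -pi/2): K = -1/4.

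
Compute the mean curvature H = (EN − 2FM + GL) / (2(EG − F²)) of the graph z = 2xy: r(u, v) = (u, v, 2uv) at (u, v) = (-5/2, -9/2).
H = -90*sqrt(107)/11449

With E = 4*v^2 + 1, F = 4*u*v, G = 4*u^2 + 1, L = 0, M = 2/sqrt(4*u^2 + 4*v^2 + 1), N = 0, assemble
  H = (EN − 2FM + GL) / (2(EG − F²)) = -8*u*v/(4*u^2 + 4*v^2 + 1)^(3/2).
At (u, v) = (-5/2, -9/2): H = -90*sqrt(107)/11449.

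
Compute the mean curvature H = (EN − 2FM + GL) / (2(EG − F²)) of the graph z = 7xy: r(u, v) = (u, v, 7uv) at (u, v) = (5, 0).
H = 0

With E = 49*v^2 + 1, F = 49*u*v, G = 49*u^2 + 1, L = 0, M = 7/sqrt(49*u^2 + 49*v^2 + 1), N = 0, assemble
  H = (EN − 2FM + GL) / (2(EG − F²)) = -343*u*v/(49*u^2 + 49*v^2 + 1)^(3/2).
At (u, v) = (5, 0): H = 0.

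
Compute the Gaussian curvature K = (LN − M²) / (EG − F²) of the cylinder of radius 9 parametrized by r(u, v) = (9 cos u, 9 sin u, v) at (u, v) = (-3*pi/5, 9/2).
K = 0

Coefficients of the first fundamental form: E = 81, F = 0, G = 1.
Coefficients of the second fundamental form: L = -9, M = 0, N = 0.
Assemble K = (LN − M²)/(EG − F²) = 0. At (u, v) = (-3*pi/5, 9/2): K = 0.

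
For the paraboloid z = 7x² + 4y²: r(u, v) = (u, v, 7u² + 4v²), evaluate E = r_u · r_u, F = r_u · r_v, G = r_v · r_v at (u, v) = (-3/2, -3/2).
E = 442;  F = 252;  G = 145

Partials: r_u = (1, 0, 14*u), r_v = (0, 1, 8*v). As functions of (u, v):
  E = r_u · r_u = 196*u^2 + 1,
  F = r_u · r_v = 112*u*v,
  G = r_v · r_v = 64*v^2 + 1.
Evaluating at (u, v) = (-3/2, -3/2): E = 442, F = 252, G = 145.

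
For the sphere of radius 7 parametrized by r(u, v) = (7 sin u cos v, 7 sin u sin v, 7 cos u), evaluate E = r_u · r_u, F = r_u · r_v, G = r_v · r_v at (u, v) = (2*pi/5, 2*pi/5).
E = 49;  F = 0;  G = 49*sqrt(5)/8 + 245/8

Partials: r_u = (7*cos(u)*cos(v), 7*sin(v)*cos(u), -7*sin(u)), r_v = (-7*sin(u)*sin(v), 7*sin(u)*cos(v), 0). As functions of (u, v):
  E = r_u · r_u = 49,
  F = r_u · r_v = 0,
  G = r_v · r_v = 49*sin(u)^2.
Evaluating at (u, v) = (2*pi/5, 2*pi/5): E = 49, F = 0, G = 49*sqrt(5)/8 + 245/8.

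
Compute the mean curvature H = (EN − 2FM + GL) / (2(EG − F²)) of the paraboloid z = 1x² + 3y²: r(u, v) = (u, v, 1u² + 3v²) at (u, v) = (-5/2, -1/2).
H = 88*sqrt(35)/1225

With E = 4*u^2 + 1, F = 12*u*v, G = 36*v^2 + 1, L = 2/sqrt(4*u^2 + 36*v^2 + 1), M = 0, N = 6/sqrt(4*u^2 + 36*v^2 + 1), assemble
  H = (EN − 2FM + GL) / (2(EG − F²)) = 4*(3*u^2 + 9*v^2 + 1)/(4*u^2 + 36*v^2 + 1)^(3/2).
At (u, v) = (-5/2, -1/2): H = 88*sqrt(35)/1225.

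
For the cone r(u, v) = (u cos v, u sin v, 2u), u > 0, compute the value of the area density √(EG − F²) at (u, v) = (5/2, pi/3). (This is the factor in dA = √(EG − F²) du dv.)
√(EG − F²)|_{(5/2, pi/3)} = 5*sqrt(5)/2

E = 5, F = 0, G = u^2, so EG − F² = 5*u^2. Taking the positive square root: √(EG − F²) = sqrt(5)*Abs(u). At (u, v) = (5/2, pi/3): 5*sqrt(5)/2.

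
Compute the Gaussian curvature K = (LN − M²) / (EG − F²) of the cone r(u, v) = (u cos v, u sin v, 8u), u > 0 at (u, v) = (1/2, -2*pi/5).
K = 0

Coefficients of the first fundamental form: E = 65, F = 0, G = u^2.
Coefficients of the second fundamental form: L = 0, M = 0, N = 8*sqrt(65)*u^2/(65*Abs(u)).
Assemble K = (LN − M²)/(EG − F²) = 0. At (u, v) = (1/2, -2*pi/5): K = 0.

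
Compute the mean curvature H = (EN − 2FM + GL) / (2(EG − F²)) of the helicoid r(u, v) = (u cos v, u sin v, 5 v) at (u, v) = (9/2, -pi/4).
H = 0

With E = 1, F = 0, G = u^2 + 25, L = 0, M = -5/sqrt(u^2 + 25), N = 0, assemble
  H = (EN − 2FM + GL) / (2(EG − F²)) = 0.
At (u, v) = (9/2, -pi/4): H = 0.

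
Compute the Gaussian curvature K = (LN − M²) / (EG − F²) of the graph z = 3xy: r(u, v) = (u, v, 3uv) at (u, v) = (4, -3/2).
K = -144/436921

Coefficients of the first fundamental form: E = 9*v^2 + 1, F = 9*u*v, G = 9*u^2 + 1.
Coefficients of the second fundamental form: L = 0, M = 3/sqrt(9*u^2 + 9*v^2 + 1), N = 0.
Assemble K = (LN − M²)/(EG − F²) = -9/(81*u^4 + 162*u^2*v^2 + 18*u^2 + 81*v^4 + 18*v^2 + 1). At (u, v) = (4, -3/2): K = -144/436921.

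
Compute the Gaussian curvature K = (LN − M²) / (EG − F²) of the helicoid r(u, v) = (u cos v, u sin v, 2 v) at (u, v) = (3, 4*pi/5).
K = -4/169

Coefficients of the first fundamental form: E = 1, F = 0, G = u^2 + 4.
Coefficients of the second fundamental form: L = 0, M = -2/sqrt(u^2 + 4), N = 0.
Assemble K = (LN − M²)/(EG − F²) = -4/(u^2 + 4)^2. At (u, v) = (3, 4*pi/5): K = -4/169.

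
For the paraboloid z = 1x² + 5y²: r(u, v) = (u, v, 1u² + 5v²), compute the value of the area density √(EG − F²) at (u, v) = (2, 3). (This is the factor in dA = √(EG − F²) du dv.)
√(EG − F²)|_{(2, 3)} = sqrt(917)

E = 4*u^2 + 1, F = 20*u*v, G = 100*v^2 + 1, so EG − F² = 4*u^2 + 100*v^2 + 1. Taking the positive square root: √(EG − F²) = sqrt(4*u^2 + 100*v^2 + 1). At (u, v) = (2, 3): sqrt(917).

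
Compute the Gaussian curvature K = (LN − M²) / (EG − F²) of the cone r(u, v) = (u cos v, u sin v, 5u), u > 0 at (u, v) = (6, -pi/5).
K = 0

Coefficients of the first fundamental form: E = 26, F = 0, G = u^2.
Coefficients of the second fundamental form: L = 0, M = 0, N = 5*sqrt(26)*u^2/(26*Abs(u)).
Assemble K = (LN − M²)/(EG − F²) = 0. At (u, v) = (6, -pi/5): K = 0.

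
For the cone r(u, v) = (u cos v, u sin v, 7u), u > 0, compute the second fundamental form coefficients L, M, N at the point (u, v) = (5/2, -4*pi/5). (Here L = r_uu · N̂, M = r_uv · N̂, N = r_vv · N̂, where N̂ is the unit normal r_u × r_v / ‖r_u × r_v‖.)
L = 0;  M = 0;  N = 7*sqrt(2)/4

Compute the unit normal N̂(u, v) = (-7*sqrt(2)*u*cos(v)/(10*Abs(u)), -7*sqrt(2)*u*sin(v)/(10*Abs(u)), sqrt(2)*u/(10*Abs(u))), and the second partials r_uu, r_uv, r_vv. Take dot products:
  L(u, v) = r_uu · N̂ = 0,
  M(u, v) = r_uv · N̂ = 0,
  N(u, v) = r_vv · N̂ = 7*sqrt(2)*u^2/(10*Abs(u)).
Evaluating at (u, v) = (5/2, -4*pi/5):
  L = 0, M = 0, N = 7*sqrt(2)/4.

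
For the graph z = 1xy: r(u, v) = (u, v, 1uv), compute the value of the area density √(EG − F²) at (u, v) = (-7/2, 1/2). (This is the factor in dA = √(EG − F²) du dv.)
√(EG − F²)|_{(-7/2, 1/2)} = 3*sqrt(6)/2

E = v^2 + 1, F = u*v, G = u^2 + 1, so EG − F² = u^2 + v^2 + 1. Taking the positive square root: √(EG − F²) = sqrt(u^2 + v^2 + 1). At (u, v) = (-7/2, 1/2): 3*sqrt(6)/2.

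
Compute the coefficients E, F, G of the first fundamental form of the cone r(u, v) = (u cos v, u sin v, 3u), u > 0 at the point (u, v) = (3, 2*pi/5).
E = 10;  F = 0;  G = 9

Partials: r_u = (cos(v), sin(v), 3), r_v = (-u*sin(v), u*cos(v), 0). As functions of (u, v):
  E = r_u · r_u = 10,
  F = r_u · r_v = 0,
  G = r_v · r_v = u^2.
Evaluating at (u, v) = (3, 2*pi/5): E = 10, F = 0, G = 9.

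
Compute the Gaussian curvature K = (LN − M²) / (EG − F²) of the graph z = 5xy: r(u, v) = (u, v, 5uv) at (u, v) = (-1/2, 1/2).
K = -100/729

Coefficients of the first fundamental form: E = 25*v^2 + 1, F = 25*u*v, G = 25*u^2 + 1.
Coefficients of the second fundamental form: L = 0, M = 5/sqrt(25*u^2 + 25*v^2 + 1), N = 0.
Assemble K = (LN − M²)/(EG − F²) = -25/(625*u^4 + 1250*u^2*v^2 + 50*u^2 + 625*v^4 + 50*v^2 + 1). At (u, v) = (-1/2, 1/2): K = -100/729.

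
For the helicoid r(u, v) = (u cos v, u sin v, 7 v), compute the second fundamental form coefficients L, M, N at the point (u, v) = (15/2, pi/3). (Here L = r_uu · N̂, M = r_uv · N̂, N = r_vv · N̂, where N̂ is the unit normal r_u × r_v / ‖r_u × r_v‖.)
L = 0;  M = -14*sqrt(421)/421;  N = 0

Compute the unit normal N̂(u, v) = (7*sin(v)/sqrt(u^2 + 49), -7*cos(v)/sqrt(u^2 + 49), u/sqrt(u^2 + 49)), and the second partials r_uu, r_uv, r_vv. Take dot products:
  L(u, v) = r_uu · N̂ = 0,
  M(u, v) = r_uv · N̂ = -7/sqrt(u^2 + 49),
  N(u, v) = r_vv · N̂ = 0.
Evaluating at (u, v) = (15/2, pi/3):
  L = 0, M = -14*sqrt(421)/421, N = 0.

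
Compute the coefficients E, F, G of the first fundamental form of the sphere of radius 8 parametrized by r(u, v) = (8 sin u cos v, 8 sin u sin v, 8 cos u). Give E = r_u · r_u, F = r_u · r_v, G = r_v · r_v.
E = 64;  F = 0;  G = 64*sin(u)^2

Compute partials: r_u = (8*cos(u)*cos(v), 8*sin(v)*cos(u), -8*sin(u)), r_v = (-8*sin(u)*sin(v), 8*sin(u)*cos(v), 0). Then
  E = r_u · r_u = 64,
  F = r_u · r_v = 0,
  G = r_v · r_v = 64*sin(u)^2.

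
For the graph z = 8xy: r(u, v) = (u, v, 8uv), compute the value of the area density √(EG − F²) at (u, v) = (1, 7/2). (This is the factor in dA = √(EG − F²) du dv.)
√(EG − F²)|_{(1, 7/2)} = sqrt(849)

E = 64*v^2 + 1, F = 64*u*v, G = 64*u^2 + 1, so EG − F² = 64*u^2 + 64*v^2 + 1. Taking the positive square root: √(EG − F²) = sqrt(64*u^2 + 64*v^2 + 1). At (u, v) = (1, 7/2): sqrt(849).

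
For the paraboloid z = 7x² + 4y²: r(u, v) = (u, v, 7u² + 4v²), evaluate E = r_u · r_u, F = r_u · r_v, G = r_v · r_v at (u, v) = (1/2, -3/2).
E = 50;  F = -84;  G = 145

Partials: r_u = (1, 0, 14*u), r_v = (0, 1, 8*v). As functions of (u, v):
  E = r_u · r_u = 196*u^2 + 1,
  F = r_u · r_v = 112*u*v,
  G = r_v · r_v = 64*v^2 + 1.
Evaluating at (u, v) = (1/2, -3/2): E = 50, F = -84, G = 145.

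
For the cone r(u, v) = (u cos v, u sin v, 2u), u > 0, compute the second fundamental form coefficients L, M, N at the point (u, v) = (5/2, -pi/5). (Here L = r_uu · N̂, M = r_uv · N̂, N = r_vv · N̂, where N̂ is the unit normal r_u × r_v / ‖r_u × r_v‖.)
L = 0;  M = 0;  N = sqrt(5)

Compute the unit normal N̂(u, v) = (-2*sqrt(5)*u*cos(v)/(5*Abs(u)), -2*sqrt(5)*u*sin(v)/(5*Abs(u)), sqrt(5)*u/(5*Abs(u))), and the second partials r_uu, r_uv, r_vv. Take dot products:
  L(u, v) = r_uu · N̂ = 0,
  M(u, v) = r_uv · N̂ = 0,
  N(u, v) = r_vv · N̂ = 2*sqrt(5)*u^2/(5*Abs(u)).
Evaluating at (u, v) = (5/2, -pi/5):
  L = 0, M = 0, N = sqrt(5).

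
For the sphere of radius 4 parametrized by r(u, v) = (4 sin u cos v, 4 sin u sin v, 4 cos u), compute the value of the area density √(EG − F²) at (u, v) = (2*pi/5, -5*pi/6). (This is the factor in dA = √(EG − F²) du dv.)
√(EG − F²)|_{(2*pi/5, -5*pi/6)} = 4*sqrt(2*sqrt(5) + 10)

E = 16, F = 0, G = 16*sin(u)^2, so EG − F² = 256*sin(u)^2. Taking the positive square root: √(EG − F²) = 16*Abs(sin(u)). At (u, v) = (2*pi/5, -5*pi/6): 4*sqrt(2*sqrt(5) + 10).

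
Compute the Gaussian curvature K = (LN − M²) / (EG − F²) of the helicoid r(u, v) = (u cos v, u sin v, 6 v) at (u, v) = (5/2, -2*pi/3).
K = -576/28561

Coefficients of the first fundamental form: E = 1, F = 0, G = u^2 + 36.
Coefficients of the second fundamental form: L = 0, M = -6/sqrt(u^2 + 36), N = 0.
Assemble K = (LN − M²)/(EG − F²) = -36/(u^2 + 36)^2. At (u, v) = (5/2, -2*pi/3): K = -576/28561.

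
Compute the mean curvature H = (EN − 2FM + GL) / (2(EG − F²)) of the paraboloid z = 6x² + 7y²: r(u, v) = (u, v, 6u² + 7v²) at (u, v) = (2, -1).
H = 5221*sqrt(773)/597529

With E = 144*u^2 + 1, F = 168*u*v, G = 196*v^2 + 1, L = 12/sqrt(144*u^2 + 196*v^2 + 1), M = 0, N = 14/sqrt(144*u^2 + 196*v^2 + 1), assemble
  H = (EN − 2FM + GL) / (2(EG − F²)) = (1008*u^2 + 1176*v^2 + 13)/(144*u^2 + 196*v^2 + 1)^(3/2).
At (u, v) = (2, -1): H = 5221*sqrt(773)/597529.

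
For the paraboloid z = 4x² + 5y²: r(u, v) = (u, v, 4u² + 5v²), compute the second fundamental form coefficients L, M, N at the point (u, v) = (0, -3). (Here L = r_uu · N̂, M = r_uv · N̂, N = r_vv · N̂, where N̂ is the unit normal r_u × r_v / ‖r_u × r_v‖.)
L = 8*sqrt(901)/901;  M = 0;  N = 10*sqrt(901)/901

Compute the unit normal N̂(u, v) = (-8*u/sqrt(64*u^2 + 100*v^2 + 1), -10*v/sqrt(64*u^2 + 100*v^2 + 1), 1/sqrt(64*u^2 + 100*v^2 + 1)), and the second partials r_uu, r_uv, r_vv. Take dot products:
  L(u, v) = r_uu · N̂ = 8/sqrt(64*u^2 + 100*v^2 + 1),
  M(u, v) = r_uv · N̂ = 0,
  N(u, v) = r_vv · N̂ = 10/sqrt(64*u^2 + 100*v^2 + 1).
Evaluating at (u, v) = (0, -3):
  L = 8*sqrt(901)/901, M = 0, N = 10*sqrt(901)/901.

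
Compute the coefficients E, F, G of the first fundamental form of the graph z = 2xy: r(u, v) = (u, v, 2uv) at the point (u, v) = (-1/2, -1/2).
E = 2;  F = 1;  G = 2

Partials: r_u = (1, 0, 2*v), r_v = (0, 1, 2*u). As functions of (u, v):
  E = r_u · r_u = 4*v^2 + 1,
  F = r_u · r_v = 4*u*v,
  G = r_v · r_v = 4*u^2 + 1.
Evaluating at (u, v) = (-1/2, -1/2): E = 2, F = 1, G = 2.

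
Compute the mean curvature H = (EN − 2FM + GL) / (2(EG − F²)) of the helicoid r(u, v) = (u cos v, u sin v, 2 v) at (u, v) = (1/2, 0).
H = 0

With E = 1, F = 0, G = u^2 + 4, L = 0, M = -2/sqrt(u^2 + 4), N = 0, assemble
  H = (EN − 2FM + GL) / (2(EG − F²)) = 0.
At (u, v) = (1/2, 0): H = 0.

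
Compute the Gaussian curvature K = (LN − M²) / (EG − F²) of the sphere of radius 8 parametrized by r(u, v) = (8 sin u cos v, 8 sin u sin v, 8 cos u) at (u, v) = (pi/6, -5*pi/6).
K = 1/64

Coefficients of the first fundamental form: E = 64, F = 0, G = 64*sin(u)^2.
Coefficients of the second fundamental form: L = -8*sin(u)/Abs(sin(u)), M = 0, N = -8*sin(u)^3/Abs(sin(u)).
Assemble K = (LN − M²)/(EG − F²) = 1/64. At (u, v) = (pi/6, -5*pi/6): K = 1/64.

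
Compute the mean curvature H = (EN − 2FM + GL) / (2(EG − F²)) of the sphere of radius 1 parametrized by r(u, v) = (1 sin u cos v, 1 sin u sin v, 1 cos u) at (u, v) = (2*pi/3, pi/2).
H = -1

With E = 1, F = 0, G = sin(u)^2, L = -sin(u)/Abs(sin(u)), M = 0, N = -sin(u)^3/Abs(sin(u)), assemble
  H = (EN − 2FM + GL) / (2(EG − F²)) = -sin(u)/Abs(sin(u)).
At (u, v) = (2*pi/3, pi/2): H = -1.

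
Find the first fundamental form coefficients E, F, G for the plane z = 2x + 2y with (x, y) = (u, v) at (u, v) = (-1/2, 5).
E = 5;  F = 4;  G = 5

Partials: r_u = (1, 0, 2), r_v = (0, 1, 2). As functions of (u, v):
  E = r_u · r_u = 5,
  F = r_u · r_v = 4,
  G = r_v · r_v = 5.
Evaluating at (u, v) = (-1/2, 5): E = 5, F = 4, G = 5.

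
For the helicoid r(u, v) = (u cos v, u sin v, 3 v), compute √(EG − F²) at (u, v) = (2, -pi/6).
√(EG − F²)|_{(2, -pi/6)} = sqrt(13)

E = 1, F = 0, G = u^2 + 9; EG − F² = u^2 + 9; √(EG − F²) = sqrt(u^2 + 9). At the given point: sqrt(13).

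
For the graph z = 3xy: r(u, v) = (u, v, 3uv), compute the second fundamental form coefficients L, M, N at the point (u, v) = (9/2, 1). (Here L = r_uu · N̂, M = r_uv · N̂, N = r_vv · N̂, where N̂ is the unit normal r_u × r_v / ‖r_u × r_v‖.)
L = 0;  M = 6*sqrt(769)/769;  N = 0

Compute the unit normal N̂(u, v) = (-3*v/sqrt(9*u^2 + 9*v^2 + 1), -3*u/sqrt(9*u^2 + 9*v^2 + 1), 1/sqrt(9*u^2 + 9*v^2 + 1)), and the second partials r_uu, r_uv, r_vv. Take dot products:
  L(u, v) = r_uu · N̂ = 0,
  M(u, v) = r_uv · N̂ = 3/sqrt(9*u^2 + 9*v^2 + 1),
  N(u, v) = r_vv · N̂ = 0.
Evaluating at (u, v) = (9/2, 1):
  L = 0, M = 6*sqrt(769)/769, N = 0.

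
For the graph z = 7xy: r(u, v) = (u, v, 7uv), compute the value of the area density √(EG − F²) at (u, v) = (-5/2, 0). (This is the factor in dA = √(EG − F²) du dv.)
√(EG − F²)|_{(-5/2, 0)} = sqrt(1229)/2

E = 49*v^2 + 1, F = 49*u*v, G = 49*u^2 + 1, so EG − F² = 49*u^2 + 49*v^2 + 1. Taking the positive square root: √(EG − F²) = sqrt(49*u^2 + 49*v^2 + 1). At (u, v) = (-5/2, 0): sqrt(1229)/2.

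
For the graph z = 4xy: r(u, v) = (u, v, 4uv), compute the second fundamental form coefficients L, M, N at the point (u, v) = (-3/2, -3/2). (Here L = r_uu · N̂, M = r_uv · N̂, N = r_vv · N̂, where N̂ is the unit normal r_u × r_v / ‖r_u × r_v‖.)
L = 0;  M = 4*sqrt(73)/73;  N = 0

Compute the unit normal N̂(u, v) = (-4*v/sqrt(16*u^2 + 16*v^2 + 1), -4*u/sqrt(16*u^2 + 16*v^2 + 1), 1/sqrt(16*u^2 + 16*v^2 + 1)), and the second partials r_uu, r_uv, r_vv. Take dot products:
  L(u, v) = r_uu · N̂ = 0,
  M(u, v) = r_uv · N̂ = 4/sqrt(16*u^2 + 16*v^2 + 1),
  N(u, v) = r_vv · N̂ = 0.
Evaluating at (u, v) = (-3/2, -3/2):
  L = 0, M = 4*sqrt(73)/73, N = 0.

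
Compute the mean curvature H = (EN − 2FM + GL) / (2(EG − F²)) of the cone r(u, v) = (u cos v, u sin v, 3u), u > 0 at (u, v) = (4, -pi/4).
H = 3*sqrt(10)/80

With E = 10, F = 0, G = u^2, L = 0, M = 0, N = 3*sqrt(10)*u^2/(10*Abs(u)), assemble
  H = (EN − 2FM + GL) / (2(EG − F²)) = 3*sqrt(10)/(20*Abs(u)).
At (u, v) = (4, -pi/4): H = 3*sqrt(10)/80.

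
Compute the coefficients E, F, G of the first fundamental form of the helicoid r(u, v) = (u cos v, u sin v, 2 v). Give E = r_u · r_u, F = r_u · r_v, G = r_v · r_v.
E = 1;  F = 0;  G = u^2 + 4

Compute partials: r_u = (cos(v), sin(v), 0), r_v = (-u*sin(v), u*cos(v), 2). Then
  E = r_u · r_u = 1,
  F = r_u · r_v = 0,
  G = r_v · r_v = u^2 + 4.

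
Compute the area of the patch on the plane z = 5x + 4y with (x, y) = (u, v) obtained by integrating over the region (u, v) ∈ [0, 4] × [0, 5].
Area = 20*sqrt(42)

Area = ∫∫ √(EG − F²) du dv with √(EG − F²) = sqrt(42). Integrating over [0, 4] × [0, 5] gives 20*sqrt(42).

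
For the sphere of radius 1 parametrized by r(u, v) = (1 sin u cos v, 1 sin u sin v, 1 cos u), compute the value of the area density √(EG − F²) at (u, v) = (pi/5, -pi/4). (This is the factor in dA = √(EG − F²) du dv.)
√(EG − F²)|_{(pi/5, -pi/4)} = sqrt(10 - 2*sqrt(5))/4

E = 1, F = 0, G = sin(u)^2, so EG − F² = sin(u)^2. Taking the positive square root: √(EG − F²) = Abs(sin(u)). At (u, v) = (pi/5, -pi/4): sqrt(10 - 2*sqrt(5))/4.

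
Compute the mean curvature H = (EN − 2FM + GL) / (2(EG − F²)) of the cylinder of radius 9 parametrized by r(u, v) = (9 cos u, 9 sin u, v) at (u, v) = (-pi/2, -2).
H = -1/18

With E = 81, F = 0, G = 1, L = -9, M = 0, N = 0, assemble
  H = (EN − 2FM + GL) / (2(EG − F²)) = -1/18.
At (u, v) = (-pi/2, -2): H = -1/18.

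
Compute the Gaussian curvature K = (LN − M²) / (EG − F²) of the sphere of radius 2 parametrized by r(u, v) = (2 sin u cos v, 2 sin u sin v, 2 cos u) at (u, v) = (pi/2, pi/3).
K = 1/4

Coefficients of the first fundamental form: E = 4, F = 0, G = 4*sin(u)^2.
Coefficients of the second fundamental form: L = -2*sin(u)/Abs(sin(u)), M = 0, N = -2*sin(u)^3/Abs(sin(u)).
Assemble K = (LN − M²)/(EG − F²) = 1/4. At (u, v) = (pi/2, pi/3): K = 1/4.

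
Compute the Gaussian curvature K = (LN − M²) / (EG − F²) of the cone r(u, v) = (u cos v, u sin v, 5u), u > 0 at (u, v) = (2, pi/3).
K = 0

Coefficients of the first fundamental form: E = 26, F = 0, G = u^2.
Coefficients of the second fundamental form: L = 0, M = 0, N = 5*sqrt(26)*u^2/(26*Abs(u)).
Assemble K = (LN − M²)/(EG − F²) = 0. At (u, v) = (2, pi/3): K = 0.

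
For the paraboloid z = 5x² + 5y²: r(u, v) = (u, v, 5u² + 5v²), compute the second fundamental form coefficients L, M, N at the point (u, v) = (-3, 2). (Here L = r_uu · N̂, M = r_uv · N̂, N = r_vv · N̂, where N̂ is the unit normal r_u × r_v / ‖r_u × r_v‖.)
L = 10*sqrt(1301)/1301;  M = 0;  N = 10*sqrt(1301)/1301

Compute the unit normal N̂(u, v) = (-10*u/sqrt(100*u^2 + 100*v^2 + 1), -10*v/sqrt(100*u^2 + 100*v^2 + 1), 1/sqrt(100*u^2 + 100*v^2 + 1)), and the second partials r_uu, r_uv, r_vv. Take dot products:
  L(u, v) = r_uu · N̂ = 10/sqrt(100*u^2 + 100*v^2 + 1),
  M(u, v) = r_uv · N̂ = 0,
  N(u, v) = r_vv · N̂ = 10/sqrt(100*u^2 + 100*v^2 + 1).
Evaluating at (u, v) = (-3, 2):
  L = 10*sqrt(1301)/1301, M = 0, N = 10*sqrt(1301)/1301.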